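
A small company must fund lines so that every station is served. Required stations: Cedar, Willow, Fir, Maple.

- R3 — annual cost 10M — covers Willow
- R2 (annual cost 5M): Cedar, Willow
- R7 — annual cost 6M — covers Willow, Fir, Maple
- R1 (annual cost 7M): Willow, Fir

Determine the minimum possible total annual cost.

11

Choose R2 and R7: together they cover Cedar, Willow, Fir, Maple — every station.
Total annual cost: 5 + 6 = 11.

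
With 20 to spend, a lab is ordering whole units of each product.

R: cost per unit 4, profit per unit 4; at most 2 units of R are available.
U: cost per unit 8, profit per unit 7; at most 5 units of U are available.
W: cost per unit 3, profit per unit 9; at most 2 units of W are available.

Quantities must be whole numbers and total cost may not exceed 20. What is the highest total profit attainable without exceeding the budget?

This is a bounded integer knapsack.
Take 1×R, 1×U, and 2×W: cost 18 ≤ 20, profit 1·4 + 1·7 + 2·9 = 29.
W has the best ratio (9/3) and is taken to its limit of 2; remaining capacity is filled optimally with the others.

29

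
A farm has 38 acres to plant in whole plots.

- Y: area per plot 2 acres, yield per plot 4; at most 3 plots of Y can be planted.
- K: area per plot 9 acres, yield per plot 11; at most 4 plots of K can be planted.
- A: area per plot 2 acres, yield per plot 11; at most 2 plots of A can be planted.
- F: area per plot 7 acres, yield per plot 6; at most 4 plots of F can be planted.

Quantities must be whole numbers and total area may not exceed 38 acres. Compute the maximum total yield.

67

A has the best ratio (11/2); taking only A gives at most 2×11 = 22 (stopped by the supply cap of 2).
Mixing does better — 3×Y, 3×K, and 2×A: area 37 ≤ 38, yield 3·4 + 3·11 + 2·11 = 67.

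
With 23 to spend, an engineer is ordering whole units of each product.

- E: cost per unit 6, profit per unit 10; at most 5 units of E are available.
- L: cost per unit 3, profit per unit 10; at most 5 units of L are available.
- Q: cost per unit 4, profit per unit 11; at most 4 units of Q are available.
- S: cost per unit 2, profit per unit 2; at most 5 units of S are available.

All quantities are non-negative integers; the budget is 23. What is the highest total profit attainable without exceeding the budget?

3×L, 3×Q, and 1×S: cost 23 ≤ 23, profit 3·10 + 3·11 + 1·2 = 65.
5×L and 2×Q: cost 23 ≤ 23, profit 5·10 + 2·11 = 72.
Best is 72.

72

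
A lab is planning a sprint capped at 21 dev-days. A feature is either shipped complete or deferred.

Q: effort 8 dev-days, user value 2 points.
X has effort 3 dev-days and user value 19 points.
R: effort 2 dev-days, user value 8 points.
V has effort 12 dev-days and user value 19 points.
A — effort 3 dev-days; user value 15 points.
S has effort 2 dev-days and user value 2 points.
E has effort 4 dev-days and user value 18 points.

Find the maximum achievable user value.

Take X, R, V, and E: effort 3 + 2 + 12 + 4 = 21 ≤ 21, user value 19 + 8 + 19 + 18 = 64.
No other feasible combination does better.

64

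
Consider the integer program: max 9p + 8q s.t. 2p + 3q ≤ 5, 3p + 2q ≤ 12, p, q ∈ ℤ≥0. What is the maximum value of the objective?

18

(p,q)=(2,0) is feasible, giving 18.
(p,q)=(1,1) is feasible, giving 17.
(p,q)=(1,0) is feasible, giving 9.
No feasible integer point exceeds 18.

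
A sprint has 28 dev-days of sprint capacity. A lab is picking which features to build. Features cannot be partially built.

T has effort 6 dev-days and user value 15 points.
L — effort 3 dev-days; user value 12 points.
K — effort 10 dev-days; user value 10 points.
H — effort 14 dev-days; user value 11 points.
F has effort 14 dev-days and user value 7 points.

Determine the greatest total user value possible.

T + L + H: effort 6 + 3 + 14 = 23 ≤ 28, user value 15 + 12 + 11 = 38.
T + L + K: effort 6 + 3 + 10 = 19 ≤ 28, user value 15 + 12 + 10 = 37.
T + L + F: effort 6 + 3 + 14 = 23 ≤ 28, user value 15 + 12 + 7 = 34.
Best is T, L, and H with total user value 38.

38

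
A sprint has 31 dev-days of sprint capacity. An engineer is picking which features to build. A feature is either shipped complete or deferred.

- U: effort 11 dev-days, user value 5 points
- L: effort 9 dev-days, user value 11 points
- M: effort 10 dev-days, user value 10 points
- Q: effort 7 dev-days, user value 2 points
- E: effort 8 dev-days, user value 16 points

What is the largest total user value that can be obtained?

Allowing fractional choices, the relaxed optimum would be about 38.8, but features are indivisible.
U + L + E: effort 11 + 9 + 8 = 28 ≤ 31, user value 5 + 11 + 16 = 32.
U + M + E: effort 11 + 10 + 8 = 29 ≤ 31, user value 5 + 10 + 16 = 31.
L + M + E: effort 9 + 10 + 8 = 27 ≤ 31, user value 11 + 10 + 16 = 37.
Best is L, M, and E with total user value 37.

37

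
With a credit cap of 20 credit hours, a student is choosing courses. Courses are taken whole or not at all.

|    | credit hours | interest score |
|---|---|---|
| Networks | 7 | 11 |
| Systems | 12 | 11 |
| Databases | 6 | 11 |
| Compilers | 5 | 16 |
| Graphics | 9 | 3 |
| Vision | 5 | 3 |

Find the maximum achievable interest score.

This is a 0-1 knapsack instance.
Take Networks, Databases, and Compilers: credit hours 7 + 6 + 5 = 18 ≤ 20, interest score 11 + 11 + 16 = 38.
No other feasible combination does better.

38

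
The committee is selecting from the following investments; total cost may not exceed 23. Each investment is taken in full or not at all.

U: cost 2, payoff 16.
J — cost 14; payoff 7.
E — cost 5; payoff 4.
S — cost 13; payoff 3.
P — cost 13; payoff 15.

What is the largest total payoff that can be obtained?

Allowing fractional choices, the relaxed optimum would be about 36.5, but investments are indivisible.
U + E + P: cost 2 + 5 + 13 = 20 ≤ 23, payoff 16 + 4 + 15 = 35.
U + P: cost 2 + 13 = 15 ≤ 23, payoff 16 + 15 = 31.
Best is U, E, and P with total payoff 35.

35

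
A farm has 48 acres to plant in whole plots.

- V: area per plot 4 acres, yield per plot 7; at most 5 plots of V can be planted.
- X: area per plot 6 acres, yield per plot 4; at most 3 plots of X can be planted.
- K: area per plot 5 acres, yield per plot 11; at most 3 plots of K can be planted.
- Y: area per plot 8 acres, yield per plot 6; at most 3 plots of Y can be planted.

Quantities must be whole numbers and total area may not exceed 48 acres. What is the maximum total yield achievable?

76

This is a bounded integer knapsack.
Take 5×V, 2×X, and 3×K: area 47 ≤ 48, yield 5·7 + 2·4 + 3·11 = 76.
K has the best ratio (11/5) and is taken to its limit of 3; remaining capacity is filled optimally with the others.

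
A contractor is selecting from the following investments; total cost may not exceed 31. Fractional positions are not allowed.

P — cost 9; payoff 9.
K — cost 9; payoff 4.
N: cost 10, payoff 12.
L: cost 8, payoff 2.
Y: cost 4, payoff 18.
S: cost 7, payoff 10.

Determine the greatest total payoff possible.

49

Allowing fractional choices, the relaxed optimum would be about 49.4, but investments are indivisible.
N + L + Y + S: cost 10 + 8 + 4 + 7 = 29 ≤ 31, payoff 12 + 2 + 18 + 10 = 42.
P + N + Y + S: cost 9 + 10 + 4 + 7 = 30 ≤ 31, payoff 9 + 12 + 18 + 10 = 49.
K + N + Y + S: cost 9 + 10 + 4 + 7 = 30 ≤ 31, payoff 4 + 12 + 18 + 10 = 44.
Best is P, N, Y, and S with total payoff 49.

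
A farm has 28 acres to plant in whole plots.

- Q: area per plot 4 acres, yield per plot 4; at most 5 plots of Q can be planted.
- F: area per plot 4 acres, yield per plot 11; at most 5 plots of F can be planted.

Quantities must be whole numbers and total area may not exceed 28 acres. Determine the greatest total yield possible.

Take 2×Q and 5×F: area 28 ≤ 28, yield 2·4 + 5·11 = 63.
F has the best ratio (11/4) and is taken to its limit of 5; remaining capacity is filled optimally with the others.

63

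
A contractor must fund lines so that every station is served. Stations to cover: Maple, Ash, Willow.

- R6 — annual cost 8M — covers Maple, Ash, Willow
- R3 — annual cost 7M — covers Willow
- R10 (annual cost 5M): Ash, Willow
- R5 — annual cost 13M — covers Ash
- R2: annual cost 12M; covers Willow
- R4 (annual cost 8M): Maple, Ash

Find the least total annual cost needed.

8

The greedy cost-per-new-station heuristic would pick R10 and R6 for 13, but a cheaper cover exists.
R6 alone covers Maple, Ash, Willow — every station.
Total annual cost: 8.
No cover costs less than 8.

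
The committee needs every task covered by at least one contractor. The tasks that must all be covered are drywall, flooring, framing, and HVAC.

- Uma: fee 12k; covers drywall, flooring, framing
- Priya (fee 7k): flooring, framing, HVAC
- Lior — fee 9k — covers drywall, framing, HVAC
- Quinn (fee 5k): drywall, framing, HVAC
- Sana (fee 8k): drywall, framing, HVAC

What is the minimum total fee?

12

Choose Priya and Quinn: together they cover drywall, flooring, framing, HVAC — every task.
Total fee: 7 + 5 = 12.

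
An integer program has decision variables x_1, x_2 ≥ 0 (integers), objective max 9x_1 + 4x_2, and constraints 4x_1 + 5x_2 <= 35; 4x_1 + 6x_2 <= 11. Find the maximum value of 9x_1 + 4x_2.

Relaxing integrality, the LP optimum is 24.75 at (x_1,x_2) = (2.75, 0), which is not an integer point.
(x_1,x_2)=(2,0): 4·2+5·0=8≤35, 4·2+6·0=8≤11, objective 18.
(x_1,x_2)=(1,1): 4·1+5·1=9≤35, 4·1+6·1=10≤11, objective 13.
(x_1,x_2)=(1,0): 4·1+5·0=4≤35, 4·1+6·0=4≤11, objective 9.
The best lattice point is (2,0), giving 18.

18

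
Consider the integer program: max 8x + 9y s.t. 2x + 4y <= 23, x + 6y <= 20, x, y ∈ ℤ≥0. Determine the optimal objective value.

Relaxing integrality, the LP optimum is 92.00 at (x,y) = (11.5, 0), which is not an integer point.
(x,y)=(11,0): 2·11+4·0=22≤23, 1·11+6·0=11≤20, objective 88.
(x,y)=(10,0): 2·10+4·0=20≤23, 1·10+6·0=10≤20, objective 80.
The best lattice point is (11,0), giving 88.

88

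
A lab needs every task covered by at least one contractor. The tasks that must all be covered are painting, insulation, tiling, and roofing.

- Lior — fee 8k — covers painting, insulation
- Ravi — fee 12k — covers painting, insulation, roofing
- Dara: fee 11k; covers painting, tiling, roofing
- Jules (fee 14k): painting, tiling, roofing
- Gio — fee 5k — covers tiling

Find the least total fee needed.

17

This is a weighted set-cover instance.
The greedy cost-per-new-task heuristic would pick Dara and Lior for 19, but a cheaper cover exists.
Choose Ravi and Gio: together they cover painting, insulation, tiling, roofing — every task.
Total fee: 12 + 5 = 17.
No cover costs less than 17.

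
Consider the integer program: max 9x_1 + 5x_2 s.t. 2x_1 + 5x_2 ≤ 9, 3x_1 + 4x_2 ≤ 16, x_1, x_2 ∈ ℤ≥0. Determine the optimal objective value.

Relaxing integrality, the LP optimum is 40.50 at (x_1,x_2) = (4.5, 0), which is not an integer point.
(x_1,x_2)=(4,0): 2·4+5·0=8≤9, 3·4+4·0=12≤16, objective 36.
(x_1,x_2)=(3,0): 2·3+5·0=6≤9, 3·3+4·0=9≤16, objective 27.
The best lattice point is (4,0), giving 36.

36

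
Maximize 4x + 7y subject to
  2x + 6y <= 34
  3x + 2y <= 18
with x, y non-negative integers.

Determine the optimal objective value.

43

The continuous relaxation peaks at (2.86, 4.71) with value 44.43; rounding to a feasible lattice point costs some objective.
(x,y)=(2,5): 2·2+6·5=34≤34, 3·2+2·5=16≤18, objective 43.
(x,y)=(3,4): 2·3+6·4=30≤34, 3·3+2·4=17≤18, objective 40.
(x,y)=(1,5): 2·1+6·5=32≤34, 3·1+2·5=13≤18, objective 39.
(x,y)=(2,4): 2·2+6·4=28≤34, 3·2+2·4=14≤18, objective 36.
No feasible integer point exceeds 43.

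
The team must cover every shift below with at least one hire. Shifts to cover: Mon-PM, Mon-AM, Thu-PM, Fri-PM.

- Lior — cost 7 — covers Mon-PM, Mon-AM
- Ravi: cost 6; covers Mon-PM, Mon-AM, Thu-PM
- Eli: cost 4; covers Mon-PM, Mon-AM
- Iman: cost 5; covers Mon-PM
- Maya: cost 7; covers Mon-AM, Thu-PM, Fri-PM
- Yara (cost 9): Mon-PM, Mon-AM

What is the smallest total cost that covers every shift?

This is a weighted set-cover instance.
The greedy cost-per-new-shift heuristic would pick Ravi and Maya for 13, but a cheaper cover exists.
Choose Eli and Maya: together they cover Mon-PM, Mon-AM, Thu-PM, Fri-PM — every shift.
Total cost: 4 + 7 = 11.
No cover costs less than 11.

11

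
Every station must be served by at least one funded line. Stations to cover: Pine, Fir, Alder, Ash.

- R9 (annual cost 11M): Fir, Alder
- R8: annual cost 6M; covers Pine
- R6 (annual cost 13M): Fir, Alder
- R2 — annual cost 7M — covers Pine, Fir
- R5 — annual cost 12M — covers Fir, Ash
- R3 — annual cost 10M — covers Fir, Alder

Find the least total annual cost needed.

28

Choose R8, R5, and R3: together they cover Pine, Fir, Alder, Ash — every station.
Total annual cost: 6 + 12 + 10 = 28.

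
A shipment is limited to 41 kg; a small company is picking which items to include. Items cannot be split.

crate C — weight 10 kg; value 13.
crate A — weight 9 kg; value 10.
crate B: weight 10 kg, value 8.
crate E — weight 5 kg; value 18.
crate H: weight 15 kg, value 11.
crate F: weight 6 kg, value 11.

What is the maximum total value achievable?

60

crate C + crate A + crate E + crate F: weight 10 + 9 + 5 + 6 = 30 ≤ 41, value 13 + 10 + 18 + 11 = 52.
crate C + crate A + crate B + crate E + crate F: weight 10 + 9 + 10 + 5 + 6 = 40 ≤ 41, value 13 + 10 + 8 + 18 + 11 = 60.
crate C + crate E + crate H + crate F: weight 10 + 5 + 15 + 6 = 36 ≤ 41, value 13 + 18 + 11 + 11 = 53.
Best is crate C, crate A, crate B, crate E, and crate F with total value 60.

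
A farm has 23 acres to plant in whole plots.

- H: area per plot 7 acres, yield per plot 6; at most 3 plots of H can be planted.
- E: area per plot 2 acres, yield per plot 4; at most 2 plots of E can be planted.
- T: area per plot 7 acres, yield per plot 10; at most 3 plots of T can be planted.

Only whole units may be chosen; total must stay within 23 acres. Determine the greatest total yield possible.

E has the best ratio (4/2); taking only E gives at most 2×4 = 8 (stopped by the supply cap of 2).
Mixing does better — 1×E and 3×T: area 23 ≤ 23, yield 1·4 + 3·10 = 34.

34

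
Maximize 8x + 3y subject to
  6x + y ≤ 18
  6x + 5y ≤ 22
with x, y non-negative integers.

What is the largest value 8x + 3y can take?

24

The continuous relaxation peaks at (2.83, 1) with value 25.67; rounding to a feasible lattice point costs some objective.
(x,y)=(3,0) is feasible, giving 24.
(x,y)=(2,2) is feasible, giving 22.
No feasible integer point exceeds 24.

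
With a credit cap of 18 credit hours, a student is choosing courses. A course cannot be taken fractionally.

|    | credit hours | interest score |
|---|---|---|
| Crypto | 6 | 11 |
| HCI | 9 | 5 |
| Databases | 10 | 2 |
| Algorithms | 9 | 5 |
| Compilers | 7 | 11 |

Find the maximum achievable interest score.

22

This is a 0-1 knapsack instance.
Take Crypto and Compilers: credit hours 6 + 7 = 13 ≤ 18, interest score 11 + 11 = 22.
No other feasible combination does better.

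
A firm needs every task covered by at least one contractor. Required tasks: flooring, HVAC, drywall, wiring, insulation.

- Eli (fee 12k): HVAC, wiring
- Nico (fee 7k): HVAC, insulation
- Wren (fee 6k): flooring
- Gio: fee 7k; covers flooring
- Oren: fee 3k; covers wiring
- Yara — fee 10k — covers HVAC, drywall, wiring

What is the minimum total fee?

The greedy cost-per-new-task heuristic would pick Oren, Nico, Wren, and Yara for 26, but a cheaper cover exists.
Choose Nico, Wren, and Yara: together they cover flooring, HVAC, drywall, wiring, insulation — every task.
Total fee: 7 + 6 + 10 = 23.
No cover costs less than 23.

23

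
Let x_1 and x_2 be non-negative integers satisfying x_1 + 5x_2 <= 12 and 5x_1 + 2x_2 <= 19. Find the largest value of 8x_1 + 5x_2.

The continuous relaxation peaks at (3.09, 1.78) with value 33.61; rounding to a feasible lattice point costs some objective.
(x_1,x_2)=(3,1): 1·3+5·1=8≤12, 5·3+2·1=17≤19, objective 29.
(x_1,x_2)=(2,2): 1·2+5·2=12≤12, 5·2+2·2=14≤19, objective 26.
(x_1,x_2)=(3,0): 1·3+5·0=3≤12, 5·3+2·0=15≤19, objective 24.
(x_1,x_2)=(2,1): 1·2+5·1=7≤12, 5·2+2·1=12≤19, objective 21.
Maximum is 29 at (x_1,x_2)=(3,1).

29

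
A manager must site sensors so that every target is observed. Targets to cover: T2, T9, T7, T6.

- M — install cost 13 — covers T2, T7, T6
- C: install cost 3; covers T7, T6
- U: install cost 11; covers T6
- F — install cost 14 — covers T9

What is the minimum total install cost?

27

Choose M and F: together they cover T2, T9, T7, T6 — every target.
Total install cost: 13 + 14 = 27.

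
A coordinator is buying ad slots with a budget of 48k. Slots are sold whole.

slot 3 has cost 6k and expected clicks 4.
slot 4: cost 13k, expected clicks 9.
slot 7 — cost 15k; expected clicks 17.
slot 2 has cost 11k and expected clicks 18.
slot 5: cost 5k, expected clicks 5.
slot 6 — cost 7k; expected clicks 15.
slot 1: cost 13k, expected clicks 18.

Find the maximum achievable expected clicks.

68

slot 3 + slot 2 + slot 5 + slot 6 + slot 1: cost 6 + 11 + 5 + 7 + 13 = 42 ≤ 48, expected clicks 4 + 18 + 5 + 15 + 18 = 60.
slot 4 + slot 2 + slot 6 + slot 1: cost 13 + 11 + 7 + 13 = 44 ≤ 48, expected clicks 9 + 18 + 15 + 18 = 60.
slot 7 + slot 2 + slot 6 + slot 1: cost 15 + 11 + 7 + 13 = 46 ≤ 48, expected clicks 17 + 18 + 15 + 18 = 68.
Best is slot 7, slot 2, slot 6, and slot 1 with total expected clicks 68.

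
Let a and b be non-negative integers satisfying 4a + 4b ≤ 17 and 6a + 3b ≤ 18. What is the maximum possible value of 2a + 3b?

12

Relaxing integrality, the LP optimum is 12.75 at (a,b) = (0, 4.25), which is not an integer point.
(a,b)=(0,4): 4·0+4·4=16≤17, 6·0+3·4=12≤18, objective 12.
(a,b)=(1,3): 4·1+4·3=16≤17, 6·1+3·3=15≤18, objective 11.
(a,b)=(0,3): 4·0+4·3=12≤17, 6·0+3·3=9≤18, objective 9.
Maximum is 12 at (a,b)=(0,4).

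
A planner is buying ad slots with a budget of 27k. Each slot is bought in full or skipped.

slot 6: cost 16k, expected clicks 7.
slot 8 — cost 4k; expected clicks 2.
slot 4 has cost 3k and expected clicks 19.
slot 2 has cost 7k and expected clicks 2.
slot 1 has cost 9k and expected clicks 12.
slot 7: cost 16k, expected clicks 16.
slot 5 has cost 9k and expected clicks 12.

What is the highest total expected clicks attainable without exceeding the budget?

This is an integer program with binary decision variables.
slot 8 + slot 4 + slot 7: cost 4 + 3 + 16 = 23 ≤ 27, expected clicks 2 + 19 + 16 = 37.
slot 4 + slot 1 + slot 5: cost 3 + 9 + 9 = 21 ≤ 27, expected clicks 19 + 12 + 12 = 43.
slot 8 + slot 4 + slot 1 + slot 5: cost 4 + 3 + 9 + 9 = 25 ≤ 27, expected clicks 2 + 19 + 12 + 12 = 45.
Best is slot 8, slot 4, slot 1, and slot 5 with total expected clicks 45.

45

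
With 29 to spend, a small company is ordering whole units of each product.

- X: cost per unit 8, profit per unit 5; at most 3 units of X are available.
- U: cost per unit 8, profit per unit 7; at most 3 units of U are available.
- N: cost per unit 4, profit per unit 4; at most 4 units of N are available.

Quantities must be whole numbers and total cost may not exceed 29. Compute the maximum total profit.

This is a bounded integer knapsack.
N has the best ratio (4/4); taking only N gives at most 4×4 = 16 (stopped by the supply cap of 4).
Mixing does better — 2×U and 3×N: cost 28 ≤ 29, profit 2·7 + 3·4 = 26.

26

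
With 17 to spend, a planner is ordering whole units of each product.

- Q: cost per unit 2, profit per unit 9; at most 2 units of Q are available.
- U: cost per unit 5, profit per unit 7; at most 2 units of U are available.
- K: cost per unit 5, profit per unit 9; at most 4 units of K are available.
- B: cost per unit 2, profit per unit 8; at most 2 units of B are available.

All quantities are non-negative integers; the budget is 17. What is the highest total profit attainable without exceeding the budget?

44

Take 2×Q, 2×K, and 1×B: cost 16 ≤ 17, profit 2·9 + 2·9 + 1·8 = 44.
Q has the best ratio (9/2) and is taken to its limit of 2; remaining capacity is filled optimally with the others.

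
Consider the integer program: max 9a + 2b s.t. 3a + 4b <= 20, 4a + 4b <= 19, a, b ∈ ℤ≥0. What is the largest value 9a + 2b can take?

(a,b)=(4,0) is feasible, giving 36.
(a,b)=(3,1) is feasible, giving 29.
(a,b)=(3,0) is feasible, giving 27.
No feasible integer point exceeds 36.

36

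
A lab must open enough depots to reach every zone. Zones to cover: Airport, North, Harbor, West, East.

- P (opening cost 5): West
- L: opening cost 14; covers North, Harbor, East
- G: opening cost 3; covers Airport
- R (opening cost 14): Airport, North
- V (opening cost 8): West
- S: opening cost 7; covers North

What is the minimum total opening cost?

Choose P, L, and G: together they cover Airport, North, Harbor, West, East — every zone.
Total opening cost: 5 + 14 + 3 = 22.
No cover costs less than 22.

22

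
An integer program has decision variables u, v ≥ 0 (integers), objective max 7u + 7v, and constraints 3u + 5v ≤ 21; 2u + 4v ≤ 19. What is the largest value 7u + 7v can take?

49

(u,v)=(7,0): 3·7+5·0=21≤21, 2·7+4·0=14≤19, objective 49.
(u,v)=(6,0): 3·6+5·0=18≤21, 2·6+4·0=12≤19, objective 42.
Maximum is 49 at (u,v)=(7,0).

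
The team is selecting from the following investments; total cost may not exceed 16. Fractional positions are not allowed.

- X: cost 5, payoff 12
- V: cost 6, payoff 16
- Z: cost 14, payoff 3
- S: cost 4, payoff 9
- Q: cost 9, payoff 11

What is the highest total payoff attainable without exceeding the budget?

Treat it as a binary knapsack problem.
Take X, V, and S: cost 5 + 6 + 4 = 15 ≤ 16, payoff 12 + 16 + 9 = 37.
No other feasible combination does better.

37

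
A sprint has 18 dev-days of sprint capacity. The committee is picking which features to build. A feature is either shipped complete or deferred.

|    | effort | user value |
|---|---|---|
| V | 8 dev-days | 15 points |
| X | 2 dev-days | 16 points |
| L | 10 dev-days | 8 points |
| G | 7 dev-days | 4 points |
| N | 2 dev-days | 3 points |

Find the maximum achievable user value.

35

V + X + G: effort 8 + 2 + 7 = 17 ≤ 18, user value 15 + 16 + 4 = 35.
V + X + N: effort 8 + 2 + 2 = 12 ≤ 18, user value 15 + 16 + 3 = 34.
V + X: effort 8 + 2 = 10 ≤ 18, user value 15 + 16 = 31.
Best is V, X, and G with total user value 35.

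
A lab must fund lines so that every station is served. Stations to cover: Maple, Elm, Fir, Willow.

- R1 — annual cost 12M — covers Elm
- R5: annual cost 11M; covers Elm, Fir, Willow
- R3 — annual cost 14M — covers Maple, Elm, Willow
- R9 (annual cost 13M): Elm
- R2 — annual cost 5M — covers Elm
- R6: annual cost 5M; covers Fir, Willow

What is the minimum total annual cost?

19

This is an integer covering problem.
The greedy cost-per-new-station heuristic would pick R6, R2, and R3 for 24, but a cheaper cover exists.
Choose R3 and R6: together they cover Maple, Elm, Fir, Willow — every station.
Total annual cost: 14 + 5 = 19.
No cover costs less than 19.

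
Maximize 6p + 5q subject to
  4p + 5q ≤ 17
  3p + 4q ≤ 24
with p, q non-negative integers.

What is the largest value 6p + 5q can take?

(p,q)=(4,0) is feasible, giving 24.
(p,q)=(3,1) is feasible, giving 23.
(p,q)=(3,0) is feasible, giving 18.
Maximum is 24 at (p,q)=(4,0).

24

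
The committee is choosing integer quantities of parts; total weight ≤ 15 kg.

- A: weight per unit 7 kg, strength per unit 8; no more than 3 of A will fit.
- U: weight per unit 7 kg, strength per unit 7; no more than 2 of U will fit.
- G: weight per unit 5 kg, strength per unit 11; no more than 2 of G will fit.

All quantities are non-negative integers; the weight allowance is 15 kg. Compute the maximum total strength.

This is a bounded integer knapsack.
Take 2×G: weight 10 ≤ 15, strength 2·11 = 22.
G has the best ratio (11/5) and is taken to its limit of 2; remaining capacity is filled optimally with the others.

22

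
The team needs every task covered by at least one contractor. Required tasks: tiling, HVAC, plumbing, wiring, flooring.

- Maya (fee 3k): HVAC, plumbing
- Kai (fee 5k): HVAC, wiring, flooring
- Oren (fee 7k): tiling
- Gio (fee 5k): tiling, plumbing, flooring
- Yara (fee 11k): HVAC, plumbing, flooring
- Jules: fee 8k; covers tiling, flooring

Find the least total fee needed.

This is a weighted set-cover instance.
The greedy cost-per-new-task heuristic would pick Maya, Kai, and Gio for 13, but a cheaper cover exists.
Choose Kai and Gio: together they cover tiling, HVAC, plumbing, wiring, flooring — every task.
Total fee: 5 + 5 = 10.
No cover costs less than 10.

10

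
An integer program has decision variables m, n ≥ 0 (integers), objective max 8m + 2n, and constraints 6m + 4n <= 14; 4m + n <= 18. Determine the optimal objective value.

Relaxing integrality, the LP optimum is 18.67 at (m,n) = (2.33, 0), which is not an integer point.
(m,n)=(2,0): 6·2+4·0=12≤14, 4·2+1·0=8≤18, objective 16.
(m,n)=(1,1): 6·1+4·1=10≤14, 4·1+1·1=5≤18, objective 10.
The best lattice point is (2,0), giving 16.

16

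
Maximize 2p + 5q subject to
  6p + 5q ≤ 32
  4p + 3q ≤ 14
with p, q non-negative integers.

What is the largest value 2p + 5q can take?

20

(p,q)=(0,4): 6·0+5·4=20≤32, 4·0+3·4=12≤14, objective 20.
(p,q)=(1,3): 6·1+5·3=21≤32, 4·1+3·3=13≤14, objective 17.
(p,q)=(0,3): 6·0+5·3=15≤32, 4·0+3·3=9≤14, objective 15.
No feasible integer point exceeds 20.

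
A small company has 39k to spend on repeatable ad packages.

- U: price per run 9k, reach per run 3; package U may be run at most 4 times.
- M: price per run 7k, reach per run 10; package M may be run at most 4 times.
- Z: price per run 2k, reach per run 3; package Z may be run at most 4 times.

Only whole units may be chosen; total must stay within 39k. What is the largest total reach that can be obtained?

52

This is a bounded integer knapsack.
Z has the best ratio (3/2); taking only Z gives at most 4×3 = 12 (stopped by the supply cap of 4).
Mixing does better — 4×M and 4×Z: price 36 ≤ 39, reach 4·10 + 4·3 = 52.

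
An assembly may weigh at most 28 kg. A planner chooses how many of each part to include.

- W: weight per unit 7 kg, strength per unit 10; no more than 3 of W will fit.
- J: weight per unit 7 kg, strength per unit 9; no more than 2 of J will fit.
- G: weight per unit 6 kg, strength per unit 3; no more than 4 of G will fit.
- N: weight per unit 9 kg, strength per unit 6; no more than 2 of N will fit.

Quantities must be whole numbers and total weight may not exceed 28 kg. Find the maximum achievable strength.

39

W has the best ratio (10/7); taking only W gives at most 3×10 = 30 (stopped by the supply cap of 3).
Mixing does better — 3×W and 1×J: weight 28 ≤ 28, strength 3·10 + 1·9 = 39.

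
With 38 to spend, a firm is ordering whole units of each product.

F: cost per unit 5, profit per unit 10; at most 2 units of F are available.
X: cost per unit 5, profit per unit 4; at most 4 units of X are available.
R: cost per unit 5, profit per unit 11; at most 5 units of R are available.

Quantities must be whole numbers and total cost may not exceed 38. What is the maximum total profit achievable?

75

This is a bounded integer knapsack.
R has the best ratio (11/5); taking only R gives at most 5×11 = 55 (stopped by the supply cap of 5).
Mixing does better — 2×F and 5×R: cost 35 ≤ 38, profit 2·10 + 5·11 = 75.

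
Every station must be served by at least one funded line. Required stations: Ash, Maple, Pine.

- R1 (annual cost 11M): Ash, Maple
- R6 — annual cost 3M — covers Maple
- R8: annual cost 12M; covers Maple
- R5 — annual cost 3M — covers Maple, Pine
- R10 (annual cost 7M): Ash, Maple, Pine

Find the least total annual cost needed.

7

The greedy cost-per-new-station heuristic would pick R5 and R10 for 10, but a cheaper cover exists.
R10 alone covers Ash, Maple, Pine — every station.
Total annual cost: 7.
No cover costs less than 7.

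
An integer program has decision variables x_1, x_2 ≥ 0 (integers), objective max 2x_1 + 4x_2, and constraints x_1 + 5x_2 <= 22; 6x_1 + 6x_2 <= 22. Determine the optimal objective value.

12

The continuous relaxation peaks at (0, 3.67) with value 14.67; rounding to a feasible lattice point costs some objective.
(x_1,x_2)=(0,3): 1·0+5·3=15≤22, 6·0+6·3=18≤22, objective 12.
(x_1,x_2)=(1,2): 1·1+5·2=11≤22, 6·1+6·2=18≤22, objective 10.
(x_1,x_2)=(0,2): 1·0+5·2=10≤22, 6·0+6·2=12≤22, objective 8.
The best lattice point is (0,3), giving 12.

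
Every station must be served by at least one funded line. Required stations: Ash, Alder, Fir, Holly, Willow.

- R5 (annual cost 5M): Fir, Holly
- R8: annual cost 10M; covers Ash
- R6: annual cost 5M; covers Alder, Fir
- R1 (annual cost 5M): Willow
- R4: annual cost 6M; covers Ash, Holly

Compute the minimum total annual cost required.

This is an integer covering problem.
The greedy cost-per-new-station heuristic would pick R5, R6, R1, and R4 for 21, but a cheaper cover exists.
Choose R6, R1, and R4: together they cover Ash, Alder, Fir, Holly, Willow — every station.
Total annual cost: 5 + 5 + 6 = 16.
No cover costs less than 16.

16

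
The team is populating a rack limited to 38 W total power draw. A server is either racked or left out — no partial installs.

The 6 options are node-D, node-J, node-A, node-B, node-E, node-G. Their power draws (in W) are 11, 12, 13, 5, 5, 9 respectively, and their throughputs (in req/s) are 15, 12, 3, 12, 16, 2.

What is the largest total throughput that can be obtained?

This is a 0-1 knapsack instance.
Allowing fractional choices, the relaxed optimum would be about 56.2, but servers are indivisible.
node-D + node-A + node-B + node-E: power draw 11 + 13 + 5 + 5 = 34 ≤ 38, throughput 15 + 3 + 12 + 16 = 46.
node-D + node-J + node-B + node-E: power draw 11 + 12 + 5 + 5 = 33 ≤ 38, throughput 15 + 12 + 12 + 16 = 55.
Best is node-D, node-J, node-B, and node-E with total throughput 55.

55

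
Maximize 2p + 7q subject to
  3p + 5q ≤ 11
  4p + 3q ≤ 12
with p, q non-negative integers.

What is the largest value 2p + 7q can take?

14

Relaxing integrality, the LP optimum is 15.40 at (p,q) = (0, 2.2), which is not an integer point.
(p,q)=(0,2): 3·0+5·2=10≤11, 4·0+3·2=6≤12, objective 14.
(p,q)=(1,1): 3·1+5·1=8≤11, 4·1+3·1=7≤12, objective 9.
(p,q)=(0,1): 3·0+5·1=5≤11, 4·0+3·1=3≤12, objective 7.
No feasible integer point exceeds 14.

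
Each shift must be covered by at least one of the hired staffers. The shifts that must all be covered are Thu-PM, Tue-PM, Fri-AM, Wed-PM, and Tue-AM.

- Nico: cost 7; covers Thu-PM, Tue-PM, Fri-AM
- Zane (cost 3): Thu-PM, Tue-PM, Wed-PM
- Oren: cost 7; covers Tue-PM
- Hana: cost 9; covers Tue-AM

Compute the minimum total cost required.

19

Choose Nico, Zane, and Hana: together they cover Thu-PM, Tue-PM, Fri-AM, Wed-PM, Tue-AM — every shift.
Total cost: 7 + 3 + 9 = 19.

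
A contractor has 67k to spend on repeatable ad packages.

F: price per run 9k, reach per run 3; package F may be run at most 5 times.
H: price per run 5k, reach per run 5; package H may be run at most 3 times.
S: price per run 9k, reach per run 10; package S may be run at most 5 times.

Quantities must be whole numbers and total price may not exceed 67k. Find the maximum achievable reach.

1×F, 2×H, and 5×S: price 64 ≤ 67, reach 1·3 + 2·5 + 5·10 = 63.
3×H and 5×S: price 60 ≤ 67, reach 3·5 + 5·10 = 65.
Best is 65.

65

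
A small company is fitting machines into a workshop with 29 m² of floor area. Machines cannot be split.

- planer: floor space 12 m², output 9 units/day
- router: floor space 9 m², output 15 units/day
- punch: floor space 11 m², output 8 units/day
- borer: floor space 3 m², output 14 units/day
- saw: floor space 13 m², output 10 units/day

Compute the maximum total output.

Take router, borer, and saw: floor space 9 + 3 + 13 = 25 ≤ 29, output 15 + 14 + 10 = 39.
No other feasible combination does better.

39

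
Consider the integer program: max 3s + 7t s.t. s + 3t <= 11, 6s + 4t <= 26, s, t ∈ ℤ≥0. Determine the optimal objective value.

27

(s,t)=(2,3) is feasible, giving 27.
(s,t)=(1,3) is feasible, giving 24.
(s,t)=(3,2) is feasible, giving 23.
Maximum is 27 at (s,t)=(2,3).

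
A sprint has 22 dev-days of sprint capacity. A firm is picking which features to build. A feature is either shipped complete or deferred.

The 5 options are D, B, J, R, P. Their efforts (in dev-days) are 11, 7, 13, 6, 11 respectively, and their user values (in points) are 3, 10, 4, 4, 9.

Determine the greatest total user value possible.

Take B and P: effort 7 + 11 = 18 ≤ 22, user value 10 + 9 = 19.
No other feasible combination does better.

19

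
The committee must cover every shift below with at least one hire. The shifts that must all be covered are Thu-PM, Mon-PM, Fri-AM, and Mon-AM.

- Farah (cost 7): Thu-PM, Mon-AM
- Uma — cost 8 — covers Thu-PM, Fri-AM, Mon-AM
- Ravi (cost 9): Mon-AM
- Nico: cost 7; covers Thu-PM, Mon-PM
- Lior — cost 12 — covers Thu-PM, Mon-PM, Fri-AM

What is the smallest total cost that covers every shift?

15

Choose Uma and Nico: together they cover Thu-PM, Mon-PM, Fri-AM, Mon-AM — every shift.
Total cost: 8 + 7 = 15.
No cover costs less than 15.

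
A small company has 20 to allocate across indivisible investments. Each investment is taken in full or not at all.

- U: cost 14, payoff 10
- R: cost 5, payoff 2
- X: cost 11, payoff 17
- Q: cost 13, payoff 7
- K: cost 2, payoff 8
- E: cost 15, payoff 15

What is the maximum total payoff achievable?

27

Allowing fractional choices, the relaxed optimum would be about 32.0, but investments are indivisible.
R + X + K: cost 5 + 11 + 2 = 18 ≤ 20, payoff 2 + 17 + 8 = 27.
X + K: cost 11 + 2 = 13 ≤ 20, payoff 17 + 8 = 25.
K + E: cost 2 + 15 = 17 ≤ 20, payoff 8 + 15 = 23.
Best is R, X, and K with total payoff 27.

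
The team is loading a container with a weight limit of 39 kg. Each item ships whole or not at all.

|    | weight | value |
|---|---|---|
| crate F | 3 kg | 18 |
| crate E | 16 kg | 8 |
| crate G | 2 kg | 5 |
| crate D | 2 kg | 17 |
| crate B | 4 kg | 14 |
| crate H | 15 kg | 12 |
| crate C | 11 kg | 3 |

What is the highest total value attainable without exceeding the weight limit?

69

crate F + crate E + crate G + crate D + crate B + crate C: weight 3 + 16 + 2 + 2 + 4 + 11 = 38 ≤ 39, value 18 + 8 + 5 + 17 + 14 + 3 = 65.
crate F + crate G + crate D + crate B + crate H + crate C: weight 3 + 2 + 2 + 4 + 15 + 11 = 37 ≤ 39, value 18 + 5 + 17 + 14 + 12 + 3 = 69.
crate F + crate G + crate D + crate B + crate H: weight 3 + 2 + 2 + 4 + 15 = 26 ≤ 39, value 18 + 5 + 17 + 14 + 12 = 66.
Best is crate F, crate G, crate D, crate B, crate H, and crate C with total value 69.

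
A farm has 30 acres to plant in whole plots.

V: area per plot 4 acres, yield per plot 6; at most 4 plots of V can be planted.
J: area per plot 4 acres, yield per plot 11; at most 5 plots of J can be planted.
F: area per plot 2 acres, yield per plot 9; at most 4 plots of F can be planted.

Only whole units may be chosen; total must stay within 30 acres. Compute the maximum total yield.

91

F has the best ratio (9/2); taking only F gives at most 4×9 = 36 (stopped by the supply cap of 4).
Mixing does better — 5×J and 4×F: area 28 ≤ 30, yield 5·11 + 4·9 = 91.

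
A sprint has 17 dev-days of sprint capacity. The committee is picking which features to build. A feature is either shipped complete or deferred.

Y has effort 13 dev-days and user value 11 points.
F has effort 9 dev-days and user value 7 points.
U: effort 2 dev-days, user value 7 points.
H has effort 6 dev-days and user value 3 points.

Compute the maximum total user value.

Allowing fractional choices, the relaxed optimum would be about 19.6, but features are indivisible.
Y + U: effort 13 + 2 = 15 ≤ 17, user value 11 + 7 = 18.
F + U + H: effort 9 + 2 + 6 = 17 ≤ 17, user value 7 + 7 + 3 = 17.
F + U: effort 9 + 2 = 11 ≤ 17, user value 7 + 7 = 14.
Best is Y and U with total user value 18.

18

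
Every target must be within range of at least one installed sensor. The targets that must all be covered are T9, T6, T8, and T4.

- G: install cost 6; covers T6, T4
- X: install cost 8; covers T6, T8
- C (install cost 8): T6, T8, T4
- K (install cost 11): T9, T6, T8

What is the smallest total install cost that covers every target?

This is a weighted set-cover instance.
The greedy cost-per-new-target heuristic would pick C and K for 19, but a cheaper cover exists.
Choose G and K: together they cover T9, T6, T8, T4 — every target.
Total install cost: 6 + 11 = 17.
No cover costs less than 17.

17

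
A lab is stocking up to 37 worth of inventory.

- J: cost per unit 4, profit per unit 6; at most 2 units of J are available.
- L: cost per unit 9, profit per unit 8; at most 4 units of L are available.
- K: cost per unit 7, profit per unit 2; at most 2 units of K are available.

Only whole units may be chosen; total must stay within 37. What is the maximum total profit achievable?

36

Take 2×J and 3×L: cost 35 ≤ 37, profit 2·6 + 3·8 = 36.
J has the best ratio (6/4) and is taken to its limit of 2; remaining capacity is filled optimally with the others.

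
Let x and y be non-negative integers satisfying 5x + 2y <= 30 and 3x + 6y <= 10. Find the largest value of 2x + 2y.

The continuous relaxation peaks at (3.33, 0) with value 6.67; rounding to a feasible lattice point costs some objective.
(x,y)=(3,0): 5·3+2·0=15≤30, 3·3+6·0=9≤10, objective 6.
(x,y)=(2,0): 5·2+2·0=10≤30, 3·2+6·0=6≤10, objective 4.
The best lattice point is (3,0), giving 6.

6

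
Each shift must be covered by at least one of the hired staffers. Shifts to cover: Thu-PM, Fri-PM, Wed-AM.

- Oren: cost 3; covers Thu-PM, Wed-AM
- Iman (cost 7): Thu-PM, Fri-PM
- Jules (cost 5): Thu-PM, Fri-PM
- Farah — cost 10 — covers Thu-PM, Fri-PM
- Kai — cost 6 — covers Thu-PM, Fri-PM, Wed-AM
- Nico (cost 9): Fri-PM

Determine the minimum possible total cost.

6

Kai alone covers Thu-PM, Fri-PM, Wed-AM — every shift.
Total cost: 6.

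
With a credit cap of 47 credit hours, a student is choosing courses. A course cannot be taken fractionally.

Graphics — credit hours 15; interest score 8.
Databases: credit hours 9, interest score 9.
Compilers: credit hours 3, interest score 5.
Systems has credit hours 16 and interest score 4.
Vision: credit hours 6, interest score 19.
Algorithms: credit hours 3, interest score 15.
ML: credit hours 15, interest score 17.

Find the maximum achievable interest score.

Databases + Vision + Algorithms + ML: credit hours 9 + 6 + 3 + 15 = 33 ≤ 47, interest score 9 + 19 + 15 + 17 = 60.
Graphics + Compilers + Vision + Algorithms + ML: credit hours 15 + 3 + 6 + 3 + 15 = 42 ≤ 47, interest score 8 + 5 + 19 + 15 + 17 = 64.
Databases + Compilers + Vision + Algorithms + ML: credit hours 9 + 3 + 6 + 3 + 15 = 36 ≤ 47, interest score 9 + 5 + 19 + 15 + 17 = 65.
Best is Databases, Compilers, Vision, Algorithms, and ML with total interest score 65.

65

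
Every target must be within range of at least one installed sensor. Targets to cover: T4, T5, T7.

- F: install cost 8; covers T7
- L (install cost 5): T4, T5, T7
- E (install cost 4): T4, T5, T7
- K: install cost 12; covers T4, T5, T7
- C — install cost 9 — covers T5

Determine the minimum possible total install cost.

4

E alone covers T4, T5, T7 — every target.
Total install cost: 4.
No cover costs less than 4.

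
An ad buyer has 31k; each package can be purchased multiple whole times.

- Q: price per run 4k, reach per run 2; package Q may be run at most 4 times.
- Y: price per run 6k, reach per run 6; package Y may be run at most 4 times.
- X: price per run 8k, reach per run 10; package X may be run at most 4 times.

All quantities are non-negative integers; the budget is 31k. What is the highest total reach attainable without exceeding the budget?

This is a bounded integer knapsack.
X has the best ratio (10/8); taking only X gives at most 3×10 = 30 (stopped by the price limit).
Mixing does better — 1×Y and 3×X: price 30 ≤ 31, reach 1·6 + 3·10 = 36.

36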